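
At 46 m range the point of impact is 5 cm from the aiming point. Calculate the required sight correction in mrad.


1 mrad subtends 1 cm per 10 m of range, so adj = error_cm / (dist_m / 10) = 5 / (46/10) = 1.087 mrad

1.087 mrad


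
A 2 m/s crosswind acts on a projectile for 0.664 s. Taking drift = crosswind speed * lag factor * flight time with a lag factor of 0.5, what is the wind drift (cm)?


drift = v_wind * lag * t = 2 * 0.5 * 0.664 = 0.664 m ≈ 66.4 cm

66.4 cm


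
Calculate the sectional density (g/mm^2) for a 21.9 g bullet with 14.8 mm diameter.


SD = m/d^2 = 21.9/14.8^2 = 0.09998 g/mm^2

0.09998 g/mm^2


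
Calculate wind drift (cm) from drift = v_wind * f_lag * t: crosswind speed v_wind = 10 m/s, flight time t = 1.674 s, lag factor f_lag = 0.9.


drift = v_wind * lag * t = 10 * 0.9 * 1.674 = 15.066 m ≈ 1507 cm

1507 cm


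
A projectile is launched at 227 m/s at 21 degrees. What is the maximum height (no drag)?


H = (v0*sin(theta))^2 / (2g) = (227*sin(21°))^2 / (2*9.81) = 337.3 m

337.3 m


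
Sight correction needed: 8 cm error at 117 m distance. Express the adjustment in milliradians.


1 mrad subtends 1 cm per 10 m of range, so adj = error_cm / (dist_m / 10) = 8 / (117/10) = 0.6838 mrad

0.6838 mrad


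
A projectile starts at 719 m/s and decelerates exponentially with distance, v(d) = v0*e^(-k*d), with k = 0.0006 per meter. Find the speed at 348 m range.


v = v0*exp(-k*d) = 719*exp(-0.0006*348) = 583.5 m/s

583.5 m/s


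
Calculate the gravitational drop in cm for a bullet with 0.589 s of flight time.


drop = 0.5*g*t^2 = 0.5*9.81*0.589^2 = 1.70165 m ≈ 170.2 cm

170.2 cm


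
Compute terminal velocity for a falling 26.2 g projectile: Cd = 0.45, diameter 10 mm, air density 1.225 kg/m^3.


A = pi*(d/2)^2 = pi*(10/2000)^2 = 7.85398e-05 m^2
vt = sqrt(2mg/(Cd*rho*A)) = sqrt(2*0.0262*9.81/(0.45 * 1.225 * 7.85398e-05)) = 109 m/s

109 m/s


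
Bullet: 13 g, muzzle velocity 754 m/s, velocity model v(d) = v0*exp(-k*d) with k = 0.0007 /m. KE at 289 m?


v = v0*exp(-k*d) = 754*exp(-0.0007*289) = 615.905 m/s
E = 0.5*m*v^2 = 0.5*0.013*615.905^2 = 2466 J

2466 J


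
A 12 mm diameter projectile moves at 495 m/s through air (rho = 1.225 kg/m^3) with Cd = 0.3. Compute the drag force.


A = pi*(d/2)^2 = pi*(12/2000)^2 = 1.13097e-04 m^2
Fd = 0.5*Cd*rho*A*v^2 = 0.5*0.3*1.225*1.13097e-04*495^2 = 5.092 N

5.092 N


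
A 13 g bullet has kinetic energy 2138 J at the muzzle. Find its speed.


v = sqrt(2*E/m) = sqrt(2*2138/0.013) = 573.5 m/s

573.5 m/s


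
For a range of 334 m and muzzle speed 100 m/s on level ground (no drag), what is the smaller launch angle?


sin(2*theta) = R*g/v0^2 = 334*9.81/100^2 = 0.327654, theta = arcsin(0.327654)/2 = 9.563°

9.563 degrees


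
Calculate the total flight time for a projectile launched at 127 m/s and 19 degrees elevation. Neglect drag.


T = 2*v0*sin(theta)/g = 2*127*sin(19°)/9.81 = 8.43 s

8.43 s


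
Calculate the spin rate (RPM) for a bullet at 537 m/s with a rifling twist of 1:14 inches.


twist_m = 14*0.0254 = 0.3556 m
spin = v/twist = 537/0.3556 = 1510.124 rev/s
RPM = spin*60 = 1510.124*60 ≈ 90607 RPM

90607 RPM


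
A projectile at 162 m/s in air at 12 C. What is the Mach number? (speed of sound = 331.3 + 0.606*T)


a = 331.3 + 0.606*(12) = 338.572 m/s
M = v/a = 162/338.572 = 0.4785

0.4785


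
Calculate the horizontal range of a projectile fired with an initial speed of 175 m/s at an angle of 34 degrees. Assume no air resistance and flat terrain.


R = v0^2 * sin(2*theta) / g = 175^2 * sin(2*34°) / 9.81 = 2894 m

2894 m


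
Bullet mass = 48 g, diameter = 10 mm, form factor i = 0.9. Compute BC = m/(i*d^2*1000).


BC = m/(i*d^2*1000) = 48/(0.9 * 10^2 * 1000) = 0.0005333

0.0005333


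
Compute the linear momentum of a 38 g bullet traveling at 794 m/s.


p = m*v = 0.038*794 = 30.17 kg·m/s

30.17 kg·m/s


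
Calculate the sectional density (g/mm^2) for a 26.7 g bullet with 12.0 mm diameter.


SD = m/d^2 = 26.7/12.0^2 = 0.1854 g/mm^2

0.1854 g/mm^2


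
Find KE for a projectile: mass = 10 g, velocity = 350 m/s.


E = 0.5*m*v^2 = 0.5*0.01*350^2 = 612.5 J

612.5 J


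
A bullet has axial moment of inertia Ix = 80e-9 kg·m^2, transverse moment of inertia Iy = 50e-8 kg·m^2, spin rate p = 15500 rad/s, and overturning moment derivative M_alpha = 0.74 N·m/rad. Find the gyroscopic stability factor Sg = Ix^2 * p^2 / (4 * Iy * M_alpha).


Sg = Ix^2 * p^2 / (4 * Iy * M_alpha) = (80e-9)^2 * 15500^2 / (4 * 50e-8 * 0.74) = 1.039

1.039


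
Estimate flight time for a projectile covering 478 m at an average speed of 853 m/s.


t = d/v = 478/853 = 0.5604 s

0.5604 s


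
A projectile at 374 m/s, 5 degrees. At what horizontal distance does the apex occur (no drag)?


R = v0^2*sin(2*theta)/g = 374^2*sin(2*5°)/9.81 = 2475.96 m
apex_dist = R/2 = 2475.96/2 = 1238 m

1238 m


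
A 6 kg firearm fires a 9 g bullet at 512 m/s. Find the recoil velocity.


v_recoil = m_p * v_p / m_gun = 0.009 * 512 / 6 = 0.768 m/s

0.768 m/s


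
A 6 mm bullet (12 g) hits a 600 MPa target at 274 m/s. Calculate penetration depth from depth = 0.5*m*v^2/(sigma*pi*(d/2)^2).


A = pi*(d/2)^2 = pi*(6/2)^2 = 28.2743 mm^2
E = 0.5*m*v^2 = 0.5*0.012*274^2 = 450.456 J
depth = E/(sigma*A) = 450.456 J / (600 MPa * 28.2743 mm^2) = 450.456/(600 * 28.2743) m = 0.0265527 m ≈ 26.55 mm

26.55 mm


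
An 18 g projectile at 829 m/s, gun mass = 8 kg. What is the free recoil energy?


v_r = m_p*v_p/m_gun = 0.018*829/8 = 1.86525 m/s, E_r = 0.5*m_gun*v_r^2 = 0.5*8*1.86525^2 = 13.92 J

13.92 J


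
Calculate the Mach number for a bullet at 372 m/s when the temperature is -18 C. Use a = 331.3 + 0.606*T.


a = 331.3 + 0.606*(-18) = 320.392 m/s
M = v/a = 372/320.392 = 1.161

1.161


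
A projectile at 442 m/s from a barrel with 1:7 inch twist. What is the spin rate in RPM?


twist_m = 7*0.0254 = 0.1778 m
spin = v/twist = 442/0.1778 = 2485.939 rev/s
RPM = spin*60 = 2485.939*60 ≈ 149156 RPM

149156 RPM


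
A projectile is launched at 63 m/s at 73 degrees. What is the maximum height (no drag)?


H = (v0*sin(theta))^2 / (2g) = (63*sin(73°))^2 / (2*9.81) = 185 m

185 m


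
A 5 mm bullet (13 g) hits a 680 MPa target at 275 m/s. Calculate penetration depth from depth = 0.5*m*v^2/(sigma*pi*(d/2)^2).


A = pi*(d/2)^2 = pi*(5/2)^2 = 19.635 mm^2
E = 0.5*m*v^2 = 0.5*0.013*275^2 = 491.562 J
depth = E/(sigma*A) = 491.562 J / (680 MPa * 19.635 mm^2) = 491.562/(680 * 19.635) m = 0.0368163 m ≈ 36.82 mm

36.82 mm


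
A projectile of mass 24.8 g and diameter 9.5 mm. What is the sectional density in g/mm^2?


SD = m/d^2 = 24.8/9.5^2 = 0.2748 g/mm^2

0.2748 g/mm^2


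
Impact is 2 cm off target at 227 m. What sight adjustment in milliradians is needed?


1 mrad subtends 1 cm per 10 m of range, so adj = error_cm / (dist_m / 10) = 2 / (227/10) = 0.08811 mrad

0.08811 mrad


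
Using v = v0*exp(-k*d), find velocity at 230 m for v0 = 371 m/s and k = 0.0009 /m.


v = v0*exp(-k*d) = 371*exp(-0.0009*230) = 301.6 m/s

301.6 m/s


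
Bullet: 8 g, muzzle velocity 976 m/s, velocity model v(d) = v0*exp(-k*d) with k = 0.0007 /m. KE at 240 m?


v = v0*exp(-k*d) = 976*exp(-0.0007*240) = 825.065 m/s
E = 0.5*m*v^2 = 0.5*0.008*825.065^2 = 2723 J

2723 J


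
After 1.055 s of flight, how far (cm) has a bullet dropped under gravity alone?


drop = 0.5*g*t^2 = 0.5*9.81*1.055^2 = 5.45939 m ≈ 545.9 cm

545.9 cm


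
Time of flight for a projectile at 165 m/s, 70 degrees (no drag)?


T = 2*v0*sin(theta)/g = 2*165*sin(70°)/9.81 = 31.61 s

31.61 s


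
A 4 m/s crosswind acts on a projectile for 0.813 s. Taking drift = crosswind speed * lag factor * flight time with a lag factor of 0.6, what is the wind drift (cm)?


drift = v_wind * lag * t = 4 * 0.6 * 0.813 = 1.9512 m ≈ 195.1 cm

195.1 cm


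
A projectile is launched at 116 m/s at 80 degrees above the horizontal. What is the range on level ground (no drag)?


R = v0^2 * sin(2*theta) / g = 116^2 * sin(2*80°) / 9.81 = 469.1 m

469.1 m


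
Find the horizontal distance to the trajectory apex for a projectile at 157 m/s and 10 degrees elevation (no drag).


R = v0^2*sin(2*theta)/g = 157^2*sin(2*10°)/9.81 = 859.374 m
apex_dist = R/2 = 859.374/2 = 429.7 m

429.7 m


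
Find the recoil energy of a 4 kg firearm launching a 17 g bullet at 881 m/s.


v_r = m_p*v_p/m_gun = 0.017*881/4 = 3.74425 m/s, E_r = 0.5*m_gun*v_r^2 = 0.5*4*3.74425^2 = 28.04 J

28.04 J


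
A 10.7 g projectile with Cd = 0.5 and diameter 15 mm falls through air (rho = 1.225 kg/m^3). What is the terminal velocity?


A = pi*(d/2)^2 = pi*(15/2000)^2 = 1.76715e-04 m^2
vt = sqrt(2mg/(Cd*rho*A)) = sqrt(2*0.0107*9.81/(0.5 * 1.225 * 1.76715e-04)) = 44.04 m/s

44.04 m/s


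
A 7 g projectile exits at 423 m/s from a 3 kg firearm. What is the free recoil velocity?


v_recoil = m_p * v_p / m_gun = 0.007 * 423 / 3 = 0.987 m/s

0.987 m/s


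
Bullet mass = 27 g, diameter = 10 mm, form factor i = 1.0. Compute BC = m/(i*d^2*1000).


BC = m/(i*d^2*1000) = 27/(1.0 * 10^2 * 1000) = 0.00027

0.00027


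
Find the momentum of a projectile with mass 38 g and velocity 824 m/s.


p = m*v = 0.038*824 = 31.31 kg·m/s

31.31 kg·m/s


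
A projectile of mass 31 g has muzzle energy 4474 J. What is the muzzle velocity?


v = sqrt(2*E/m) = sqrt(2*4474/0.031) = 537.3 m/s

537.3 m/s


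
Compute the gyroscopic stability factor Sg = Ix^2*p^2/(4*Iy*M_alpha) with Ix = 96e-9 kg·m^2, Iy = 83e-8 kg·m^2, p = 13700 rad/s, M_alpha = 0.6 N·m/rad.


Sg = Ix^2 * p^2 / (4 * Iy * M_alpha) = (96e-9)^2 * 13700^2 / (4 * 83e-8 * 0.6) = 0.8683

0.8683


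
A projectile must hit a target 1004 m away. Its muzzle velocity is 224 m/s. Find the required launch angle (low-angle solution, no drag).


sin(2*theta) = R*g/v0^2 = 1004*9.81/224^2 = 0.196294, theta = arcsin(0.196294)/2 = 5.66°

5.66 degrees


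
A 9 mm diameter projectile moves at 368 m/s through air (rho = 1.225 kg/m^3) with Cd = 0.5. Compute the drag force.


A = pi*(d/2)^2 = pi*(9/2000)^2 = 6.36173e-05 m^2
Fd = 0.5*Cd*rho*A*v^2 = 0.5*0.5*1.225*6.36173e-05*368^2 = 2.638 N

2.638 N


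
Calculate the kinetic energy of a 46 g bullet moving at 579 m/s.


E = 0.5*m*v^2 = 0.5*0.046*579^2 = 7711 J

7711 J


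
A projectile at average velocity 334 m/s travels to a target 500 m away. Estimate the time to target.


t = d/v = 500/334 = 1.497 s

1.497 s


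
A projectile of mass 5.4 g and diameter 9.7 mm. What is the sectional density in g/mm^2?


SD = m/d^2 = 5.4/9.7^2 = 0.05739 g/mm^2

0.05739 g/mm^2


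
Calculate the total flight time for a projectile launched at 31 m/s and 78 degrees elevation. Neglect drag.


T = 2*v0*sin(theta)/g = 2*31*sin(78°)/9.81 = 6.182 s

6.182 s


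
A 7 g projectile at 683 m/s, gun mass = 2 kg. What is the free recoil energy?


v_r = m_p*v_p/m_gun = 0.007*683/2 = 2.3905 m/s, E_r = 0.5*m_gun*v_r^2 = 0.5*2*2.3905^2 = 5.714 J

5.714 J


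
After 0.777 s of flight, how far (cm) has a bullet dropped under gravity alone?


drop = 0.5*g*t^2 = 0.5*9.81*0.777^2 = 2.96129 m ≈ 296.1 cm

296.1 cm


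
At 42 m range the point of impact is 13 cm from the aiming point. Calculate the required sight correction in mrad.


1 mrad subtends 1 cm per 10 m of range, so adj = error_cm / (dist_m / 10) = 13 / (42/10) = 3.095 mrad

3.095 mrad


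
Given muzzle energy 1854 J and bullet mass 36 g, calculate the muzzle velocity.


v = sqrt(2*E/m) = sqrt(2*1854/0.036) = 320.9 m/s

320.9 m/s


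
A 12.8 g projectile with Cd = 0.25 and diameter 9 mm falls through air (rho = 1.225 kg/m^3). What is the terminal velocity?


A = pi*(d/2)^2 = pi*(9/2000)^2 = 6.36173e-05 m^2
vt = sqrt(2mg/(Cd*rho*A)) = sqrt(2*0.0128*9.81/(0.25 * 1.225 * 6.36173e-05)) = 113.5 m/s

113.5 m/s


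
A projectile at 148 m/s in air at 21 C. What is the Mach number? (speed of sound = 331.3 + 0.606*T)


a = 331.3 + 0.606*(21) = 344.026 m/s
M = v/a = 148/344.026 = 0.4302

0.4302


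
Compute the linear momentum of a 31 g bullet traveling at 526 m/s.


p = m*v = 0.031*526 = 16.31 kg·m/s

16.31 kg·m/s


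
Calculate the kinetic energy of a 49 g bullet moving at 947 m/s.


E = 0.5*m*v^2 = 0.5*0.049*947^2 = 21972 J

21972 J


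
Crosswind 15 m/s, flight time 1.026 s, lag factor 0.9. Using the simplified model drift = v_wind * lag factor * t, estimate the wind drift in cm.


drift = v_wind * lag * t = 15 * 0.9 * 1.026 = 13.851 m ≈ 1385 cm

1385 cm


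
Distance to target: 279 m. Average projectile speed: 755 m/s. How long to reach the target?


t = d/v = 279/755 = 0.3695 s

0.3695 s


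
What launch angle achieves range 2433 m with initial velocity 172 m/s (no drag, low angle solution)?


sin(2*theta) = R*g/v0^2 = 2433*9.81/172^2 = 0.806778, theta = arcsin(0.806778)/2 = 26.89°

26.89 degrees


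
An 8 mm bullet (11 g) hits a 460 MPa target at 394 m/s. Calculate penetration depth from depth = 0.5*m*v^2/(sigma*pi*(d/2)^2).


A = pi*(d/2)^2 = pi*(8/2)^2 = 50.2655 mm^2
E = 0.5*m*v^2 = 0.5*0.011*394^2 = 853.798 J
depth = E/(sigma*A) = 853.798 J / (460 MPa * 50.2655 mm^2) = 853.798/(460 * 50.2655) m = 0.0369256 m ≈ 36.93 mm

36.93 mm


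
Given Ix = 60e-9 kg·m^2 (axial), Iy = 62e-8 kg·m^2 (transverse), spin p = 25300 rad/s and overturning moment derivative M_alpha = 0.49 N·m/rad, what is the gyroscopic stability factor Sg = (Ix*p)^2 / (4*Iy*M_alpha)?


Sg = Ix^2 * p^2 / (4 * Iy * M_alpha) = (60e-9)^2 * 25300^2 / (4 * 62e-8 * 0.49) = 1.896

1.896


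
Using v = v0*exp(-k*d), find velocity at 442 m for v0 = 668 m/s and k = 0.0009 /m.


v = v0*exp(-k*d) = 668*exp(-0.0009*442) = 448.8 m/s

448.8 m/s


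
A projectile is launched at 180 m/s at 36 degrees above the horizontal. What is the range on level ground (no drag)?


R = v0^2 * sin(2*theta) / g = 180^2 * sin(2*36°) / 9.81 = 3141 m

3141 m


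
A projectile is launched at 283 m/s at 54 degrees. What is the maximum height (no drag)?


H = (v0*sin(theta))^2 / (2g) = (283*sin(54°))^2 / (2*9.81) = 2672 m

2672 m


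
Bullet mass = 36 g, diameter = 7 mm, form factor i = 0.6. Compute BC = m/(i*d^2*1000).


BC = m/(i*d^2*1000) = 36/(0.6 * 7^2 * 1000) = 0.001224

0.001224


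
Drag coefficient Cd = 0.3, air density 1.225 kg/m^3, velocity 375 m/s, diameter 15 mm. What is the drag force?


A = pi*(d/2)^2 = pi*(15/2000)^2 = 1.76715e-04 m^2
Fd = 0.5*Cd*rho*A*v^2 = 0.5*0.3*1.225*1.76715e-04*375^2 = 4.566 N

4.566 N


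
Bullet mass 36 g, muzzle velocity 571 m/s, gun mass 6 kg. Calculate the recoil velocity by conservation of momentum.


v_recoil = m_p * v_p / m_gun = 0.036 * 571 / 6 = 3.426 m/s

3.426 m/s


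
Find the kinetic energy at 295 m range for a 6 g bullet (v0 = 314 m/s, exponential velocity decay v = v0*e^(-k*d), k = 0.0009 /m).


v = v0*exp(-k*d) = 314*exp(-0.0009*295) = 240.782 m/s
E = 0.5*m*v^2 = 0.5*0.006*240.782^2 = 173.9 J

173.9 J


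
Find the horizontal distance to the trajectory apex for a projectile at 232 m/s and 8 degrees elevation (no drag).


R = v0^2*sin(2*theta)/g = 232^2*sin(2*8°)/9.81 = 1512.32 m
apex_dist = R/2 = 1512.32/2 = 756.2 m

756.2 m


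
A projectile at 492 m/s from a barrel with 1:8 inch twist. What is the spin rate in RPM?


twist_m = 8*0.0254 = 0.2032 m
spin = v/twist = 492/0.2032 = 2421.26 rev/s
RPM = spin*60 = 2421.26*60 ≈ 145276 RPM

145276 RPM


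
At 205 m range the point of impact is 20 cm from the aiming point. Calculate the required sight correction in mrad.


1 mrad subtends 1 cm per 10 m of range, so adj = error_cm / (dist_m / 10) = 20 / (205/10) = 0.9756 mrad

0.9756 mrad


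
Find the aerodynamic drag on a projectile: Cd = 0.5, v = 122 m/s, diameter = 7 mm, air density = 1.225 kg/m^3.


A = pi*(d/2)^2 = pi*(7/2000)^2 = 3.84845e-05 m^2
Fd = 0.5*Cd*rho*A*v^2 = 0.5*0.5*1.225*3.84845e-05*122^2 = 0.1754 N

0.1754 N


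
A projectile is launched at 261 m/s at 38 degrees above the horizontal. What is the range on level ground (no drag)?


R = v0^2 * sin(2*theta) / g = 261^2 * sin(2*38°) / 9.81 = 6738 m

6738 m


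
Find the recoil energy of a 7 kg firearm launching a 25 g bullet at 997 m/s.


v_r = m_p*v_p/m_gun = 0.025*997/7 = 3.56071 m/s, E_r = 0.5*m_gun*v_r^2 = 0.5*7*3.56071^2 = 44.38 J

44.38 J


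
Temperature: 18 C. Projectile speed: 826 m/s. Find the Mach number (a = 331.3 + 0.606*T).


a = 331.3 + 0.606*(18) = 342.208 m/s
M = v/a = 826/342.208 = 2.414

2.414


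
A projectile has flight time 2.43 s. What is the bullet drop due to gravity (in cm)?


drop = 0.5*g*t^2 = 0.5*9.81*2.43^2 = 28.9635 m ≈ 2896 cm

2896 cm


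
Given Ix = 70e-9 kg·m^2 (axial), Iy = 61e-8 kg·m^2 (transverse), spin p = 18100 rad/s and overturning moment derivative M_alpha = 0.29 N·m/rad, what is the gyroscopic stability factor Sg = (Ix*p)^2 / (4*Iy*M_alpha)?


Sg = Ix^2 * p^2 / (4 * Iy * M_alpha) = (70e-9)^2 * 18100^2 / (4 * 61e-8 * 0.29) = 2.269

2.269


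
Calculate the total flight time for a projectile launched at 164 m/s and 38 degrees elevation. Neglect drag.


T = 2*v0*sin(theta)/g = 2*164*sin(38°)/9.81 = 20.58 s

20.58 s


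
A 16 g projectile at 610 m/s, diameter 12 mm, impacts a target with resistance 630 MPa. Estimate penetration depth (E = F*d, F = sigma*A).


A = pi*(d/2)^2 = pi*(12/2)^2 = 113.097 mm^2
E = 0.5*m*v^2 = 0.5*0.016*610^2 = 2976.8 J
depth = E/(sigma*A) = 2976.8 J / (630 MPa * 113.097 mm^2) = 2976.8/(630 * 113.097) m = 0.0417789 m ≈ 41.78 mm

41.78 mm


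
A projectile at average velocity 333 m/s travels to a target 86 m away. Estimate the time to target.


t = d/v = 86/333 = 0.2583 s

0.2583 s


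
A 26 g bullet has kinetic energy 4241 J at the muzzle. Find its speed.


v = sqrt(2*E/m) = sqrt(2*4241/0.026) = 571.2 m/s

571.2 m/s


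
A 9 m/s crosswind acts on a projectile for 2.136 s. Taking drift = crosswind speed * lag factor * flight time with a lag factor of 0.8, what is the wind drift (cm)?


drift = v_wind * lag * t = 9 * 0.8 * 2.136 = 15.3792 m ≈ 1538 cm

1538 cm


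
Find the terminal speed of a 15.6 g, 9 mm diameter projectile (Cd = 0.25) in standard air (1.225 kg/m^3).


A = pi*(d/2)^2 = pi*(9/2000)^2 = 6.36173e-05 m^2
vt = sqrt(2mg/(Cd*rho*A)) = sqrt(2*0.0156*9.81/(0.25 * 1.225 * 6.36173e-05)) = 125.3 m/s

125.3 m/s


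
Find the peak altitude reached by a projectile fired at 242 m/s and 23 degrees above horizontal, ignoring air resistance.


H = (v0*sin(theta))^2 / (2g) = (242*sin(23°))^2 / (2*9.81) = 455.7 m

455.7 m


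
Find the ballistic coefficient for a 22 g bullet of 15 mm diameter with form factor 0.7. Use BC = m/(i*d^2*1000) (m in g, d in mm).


BC = m/(i*d^2*1000) = 22/(0.7 * 15^2 * 1000) = 0.0001397

0.0001397


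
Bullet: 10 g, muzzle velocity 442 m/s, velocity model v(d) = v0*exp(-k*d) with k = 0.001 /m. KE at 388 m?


v = v0*exp(-k*d) = 442*exp(-0.001*388) = 299.858 m/s
E = 0.5*m*v^2 = 0.5*0.01*299.858^2 = 449.6 J

449.6 J


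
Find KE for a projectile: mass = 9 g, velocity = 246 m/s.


E = 0.5*m*v^2 = 0.5*0.009*246^2 = 272.3 J

272.3 J


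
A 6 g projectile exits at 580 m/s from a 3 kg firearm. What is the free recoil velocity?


v_recoil = m_p * v_p / m_gun = 0.006 * 580 / 3 = 1.16 m/s

1.16 m/s


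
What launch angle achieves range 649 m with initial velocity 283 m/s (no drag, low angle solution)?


sin(2*theta) = R*g/v0^2 = 649*9.81/283^2 = 0.0794952, theta = arcsin(0.0794952)/2 = 2.28°

2.28 degrees


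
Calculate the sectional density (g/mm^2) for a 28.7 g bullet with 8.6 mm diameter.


SD = m/d^2 = 28.7/8.6^2 = 0.388 g/mm^2

0.388 g/mm^2


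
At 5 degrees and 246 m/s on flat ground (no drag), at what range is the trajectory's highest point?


R = v0^2*sin(2*theta)/g = 246^2*sin(2*5°)/9.81 = 1071.2 m
apex_dist = R/2 = 1071.2/2 = 535.6 m

535.6 m


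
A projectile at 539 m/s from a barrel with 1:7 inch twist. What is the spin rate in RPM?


twist_m = 7*0.0254 = 0.1778 m
spin = v/twist = 539/0.1778 = 3031.496 rev/s
RPM = spin*60 = 3031.496*60 ≈ 181890 RPM

181890 RPM


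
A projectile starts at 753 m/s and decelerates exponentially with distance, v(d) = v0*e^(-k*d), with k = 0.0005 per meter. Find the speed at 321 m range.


v = v0*exp(-k*d) = 753*exp(-0.0005*321) = 641.3 m/s

641.3 m/s


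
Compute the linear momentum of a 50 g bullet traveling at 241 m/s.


p = m*v = 0.05*241 = 12.05 kg·m/s

12.05 kg·m/s


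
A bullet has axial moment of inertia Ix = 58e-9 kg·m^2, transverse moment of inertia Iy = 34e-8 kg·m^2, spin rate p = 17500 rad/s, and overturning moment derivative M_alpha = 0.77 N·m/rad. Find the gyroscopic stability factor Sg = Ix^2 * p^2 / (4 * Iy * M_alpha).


Sg = Ix^2 * p^2 / (4 * Iy * M_alpha) = (58e-9)^2 * 17500^2 / (4 * 34e-8 * 0.77) = 0.9838

0.9838


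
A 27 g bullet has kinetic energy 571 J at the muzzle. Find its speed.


v = sqrt(2*E/m) = sqrt(2*571/0.027) = 205.7 m/s

205.7 m/s


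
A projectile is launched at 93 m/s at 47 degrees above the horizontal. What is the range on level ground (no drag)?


R = v0^2 * sin(2*theta) / g = 93^2 * sin(2*47°) / 9.81 = 879.5 m

879.5 m


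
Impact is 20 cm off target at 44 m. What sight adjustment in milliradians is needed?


1 mrad subtends 1 cm per 10 m of range, so adj = error_cm / (dist_m / 10) = 20 / (44/10) = 4.545 mrad

4.545 mrad


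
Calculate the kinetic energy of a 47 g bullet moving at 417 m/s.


E = 0.5*m*v^2 = 0.5*0.047*417^2 = 4086 J

4086 J


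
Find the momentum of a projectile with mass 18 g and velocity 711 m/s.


p = m*v = 0.018*711 = 12.8 kg·m/s

12.8 kg·m/s


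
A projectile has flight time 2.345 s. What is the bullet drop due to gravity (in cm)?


drop = 0.5*g*t^2 = 0.5*9.81*2.345^2 = 26.9727 m ≈ 2697 cm

2697 cm


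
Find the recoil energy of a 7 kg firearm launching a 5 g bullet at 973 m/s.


v_r = m_p*v_p/m_gun = 0.005*973/7 = 0.695 m/s, E_r = 0.5*m_gun*v_r^2 = 0.5*7*0.695^2 = 1.691 J

1.691 J


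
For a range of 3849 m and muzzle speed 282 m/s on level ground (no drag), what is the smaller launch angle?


sin(2*theta) = R*g/v0^2 = 3849*9.81/282^2 = 0.474809, theta = arcsin(0.474809)/2 = 14.17°

14.17 degrees


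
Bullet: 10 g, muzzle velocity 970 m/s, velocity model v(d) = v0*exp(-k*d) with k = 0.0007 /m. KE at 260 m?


v = v0*exp(-k*d) = 970*exp(-0.0007*260) = 808.593 m/s
E = 0.5*m*v^2 = 0.5*0.01*808.593^2 = 3269 J

3269 J


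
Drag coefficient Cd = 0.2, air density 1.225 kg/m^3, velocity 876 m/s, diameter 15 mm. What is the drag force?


A = pi*(d/2)^2 = pi*(15/2000)^2 = 1.76715e-04 m^2
Fd = 0.5*Cd*rho*A*v^2 = 0.5*0.2*1.225*1.76715e-04*876^2 = 16.61 N

16.61 N


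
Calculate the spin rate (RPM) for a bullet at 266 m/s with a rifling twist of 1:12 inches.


twist_m = 12*0.0254 = 0.3048 m
spin = v/twist = 266/0.3048 = 872.7034 rev/s
RPM = spin*60 = 872.7034*60 ≈ 52362 RPM

52362 RPM


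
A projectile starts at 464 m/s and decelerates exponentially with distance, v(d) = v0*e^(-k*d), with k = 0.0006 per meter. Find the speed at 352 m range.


v = v0*exp(-k*d) = 464*exp(-0.0006*352) = 375.7 m/s

375.7 m/s


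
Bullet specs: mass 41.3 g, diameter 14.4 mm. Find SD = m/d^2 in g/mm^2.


SD = m/d^2 = 41.3/14.4^2 = 0.1992 g/mm^2

0.1992 g/mm^2


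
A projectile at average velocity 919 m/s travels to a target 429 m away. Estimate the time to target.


t = d/v = 429/919 = 0.4668 s

0.4668 s


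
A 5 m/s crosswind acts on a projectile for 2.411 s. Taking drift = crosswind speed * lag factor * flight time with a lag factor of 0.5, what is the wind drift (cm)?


drift = v_wind * lag * t = 5 * 0.5 * 2.411 = 6.0275 m ≈ 602.8 cm

602.8 cm


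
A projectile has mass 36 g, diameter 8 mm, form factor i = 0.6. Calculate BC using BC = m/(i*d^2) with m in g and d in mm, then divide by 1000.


BC = m/(i*d^2*1000) = 36/(0.6 * 8^2 * 1000) = 0.0009375

0.0009375


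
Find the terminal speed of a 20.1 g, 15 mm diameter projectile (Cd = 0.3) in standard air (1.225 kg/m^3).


A = pi*(d/2)^2 = pi*(15/2000)^2 = 1.76715e-04 m^2
vt = sqrt(2mg/(Cd*rho*A)) = sqrt(2*0.0201*9.81/(0.3 * 1.225 * 1.76715e-04)) = 77.93 m/s

77.93 m/s


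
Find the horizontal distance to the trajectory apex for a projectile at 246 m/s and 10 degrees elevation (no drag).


R = v0^2*sin(2*theta)/g = 246^2*sin(2*10°)/9.81 = 2109.86 m
apex_dist = R/2 = 2109.86/2 = 1055 m

1055 m


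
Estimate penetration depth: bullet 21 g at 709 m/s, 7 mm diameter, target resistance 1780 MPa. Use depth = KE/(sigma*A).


A = pi*(d/2)^2 = pi*(7/2)^2 = 38.4845 mm^2
E = 0.5*m*v^2 = 0.5*0.021*709^2 = 5278.15 J
depth = E/(sigma*A) = 5278.15 J / (1780 MPa * 38.4845 mm^2) = 5278.15/(1780 * 38.4845) m = 0.0770506 m ≈ 77.05 mm

77.05 mm


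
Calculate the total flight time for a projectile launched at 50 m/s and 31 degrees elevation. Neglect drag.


T = 2*v0*sin(theta)/g = 2*50*sin(31°)/9.81 = 5.25 s

5.25 s


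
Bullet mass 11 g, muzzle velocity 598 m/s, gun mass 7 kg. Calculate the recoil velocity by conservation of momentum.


v_recoil = m_p * v_p / m_gun = 0.011 * 598 / 7 = 0.9397 m/s

0.9397 m/s


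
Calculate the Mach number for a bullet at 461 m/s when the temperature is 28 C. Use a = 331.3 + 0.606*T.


a = 331.3 + 0.606*(28) = 348.268 m/s
M = v/a = 461/348.268 = 1.324

1.324


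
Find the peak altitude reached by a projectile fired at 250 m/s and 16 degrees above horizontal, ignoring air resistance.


H = (v0*sin(theta))^2 / (2g) = (250*sin(16°))^2 / (2*9.81) = 242 m

242 m


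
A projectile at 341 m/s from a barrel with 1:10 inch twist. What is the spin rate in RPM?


twist_m = 10*0.0254 = 0.254 m
spin = v/twist = 341/0.254 = 1342.52 rev/s
RPM = spin*60 = 1342.52*60 ≈ 80551 RPM

80551 RPM


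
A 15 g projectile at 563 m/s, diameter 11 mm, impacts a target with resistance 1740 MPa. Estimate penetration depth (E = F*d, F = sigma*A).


A = pi*(d/2)^2 = pi*(11/2)^2 = 95.0332 mm^2
E = 0.5*m*v^2 = 0.5*0.015*563^2 = 2377.27 J
depth = E/(sigma*A) = 2377.27 J / (1740 MPa * 95.0332 mm^2) = 2377.27/(1740 * 95.0332) m = 0.0143765 m ≈ 14.38 mm

14.38 mm


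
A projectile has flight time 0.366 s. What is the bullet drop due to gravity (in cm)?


drop = 0.5*g*t^2 = 0.5*9.81*0.366^2 = 0.657054 m ≈ 65.71 cm

65.71 cm


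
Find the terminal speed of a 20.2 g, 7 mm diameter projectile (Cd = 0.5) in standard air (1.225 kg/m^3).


A = pi*(d/2)^2 = pi*(7/2000)^2 = 3.84845e-05 m^2
vt = sqrt(2mg/(Cd*rho*A)) = sqrt(2*0.0202*9.81/(0.5 * 1.225 * 3.84845e-05)) = 129.7 m/s

129.7 m/s


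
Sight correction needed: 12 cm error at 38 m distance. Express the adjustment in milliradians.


1 mrad subtends 1 cm per 10 m of range, so adj = error_cm / (dist_m / 10) = 12 / (38/10) = 3.158 mrad

3.158 mrad


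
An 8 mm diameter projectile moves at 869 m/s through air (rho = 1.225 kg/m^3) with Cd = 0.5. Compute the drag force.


A = pi*(d/2)^2 = pi*(8/2000)^2 = 5.02655e-05 m^2
Fd = 0.5*Cd*rho*A*v^2 = 0.5*0.5*1.225*5.02655e-05*869^2 = 11.62 N

11.62 N


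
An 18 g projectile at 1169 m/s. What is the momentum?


p = m*v = 0.018*1169 = 21.04 kg·m/s

21.04 kg·m/s


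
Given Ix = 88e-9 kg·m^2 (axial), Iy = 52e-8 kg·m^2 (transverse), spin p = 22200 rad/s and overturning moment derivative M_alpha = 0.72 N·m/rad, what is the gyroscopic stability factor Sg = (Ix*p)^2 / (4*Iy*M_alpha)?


Sg = Ix^2 * p^2 / (4 * Iy * M_alpha) = (88e-9)^2 * 22200^2 / (4 * 52e-8 * 0.72) = 2.548

2.548


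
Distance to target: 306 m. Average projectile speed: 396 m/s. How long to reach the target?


t = d/v = 306/396 = 0.7727 s

0.7727 s


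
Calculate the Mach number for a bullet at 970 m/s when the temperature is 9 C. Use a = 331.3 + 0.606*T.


a = 331.3 + 0.606*(9) = 336.754 m/s
M = v/a = 970/336.754 = 2.88

2.88


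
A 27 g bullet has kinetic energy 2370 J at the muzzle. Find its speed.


v = sqrt(2*E/m) = sqrt(2*2370/0.027) = 419 m/s

419 m/s


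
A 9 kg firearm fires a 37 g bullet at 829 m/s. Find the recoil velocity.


v_recoil = m_p * v_p / m_gun = 0.037 * 829 / 9 = 3.408 m/s

3.408 m/s


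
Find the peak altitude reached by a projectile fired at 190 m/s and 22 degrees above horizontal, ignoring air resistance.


H = (v0*sin(theta))^2 / (2g) = (190*sin(22°))^2 / (2*9.81) = 258.2 m

258.2 m


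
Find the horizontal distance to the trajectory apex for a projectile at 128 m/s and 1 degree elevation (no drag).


R = v0^2*sin(2*theta)/g = 128^2*sin(2*1°)/9.81 = 58.2868 m
apex_dist = R/2 = 58.2868/2 = 29.14 m

29.14 m


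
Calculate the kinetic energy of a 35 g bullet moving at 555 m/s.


E = 0.5*m*v^2 = 0.5*0.035*555^2 = 5390 J

5390 J


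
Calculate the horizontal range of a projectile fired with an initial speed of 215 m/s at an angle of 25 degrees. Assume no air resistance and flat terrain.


R = v0^2 * sin(2*theta) / g = 215^2 * sin(2*25°) / 9.81 = 3610 m

3610 m


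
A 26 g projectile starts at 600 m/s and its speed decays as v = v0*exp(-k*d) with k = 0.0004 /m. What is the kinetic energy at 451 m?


v = v0*exp(-k*d) = 600*exp(-0.0004*451) = 500.962 m/s
E = 0.5*m*v^2 = 0.5*0.026*500.962^2 = 3263 J

3263 J


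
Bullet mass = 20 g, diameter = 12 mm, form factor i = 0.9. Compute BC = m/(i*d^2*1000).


BC = m/(i*d^2*1000) = 20/(0.9 * 12^2 * 1000) = 0.0001543

0.0001543


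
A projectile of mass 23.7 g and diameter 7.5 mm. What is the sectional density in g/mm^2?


SD = m/d^2 = 23.7/7.5^2 = 0.4213 g/mm^2

0.4213 g/mm^2


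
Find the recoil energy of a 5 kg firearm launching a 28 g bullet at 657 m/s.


v_r = m_p*v_p/m_gun = 0.028*657/5 = 3.6792 m/s, E_r = 0.5*m_gun*v_r^2 = 0.5*5*3.6792^2 = 33.84 J

33.84 J


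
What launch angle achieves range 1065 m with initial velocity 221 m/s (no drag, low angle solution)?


sin(2*theta) = R*g/v0^2 = 1065*9.81/221^2 = 0.213911, theta = arcsin(0.213911)/2 = 6.176°

6.176 degrees


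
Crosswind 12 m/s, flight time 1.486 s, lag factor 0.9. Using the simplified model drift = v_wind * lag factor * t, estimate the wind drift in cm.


drift = v_wind * lag * t = 12 * 0.9 * 1.486 = 16.0488 m ≈ 1605 cm

1605 cm


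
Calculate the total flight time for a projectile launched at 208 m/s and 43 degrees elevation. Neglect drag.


T = 2*v0*sin(theta)/g = 2*208*sin(43°)/9.81 = 28.92 s

28.92 s


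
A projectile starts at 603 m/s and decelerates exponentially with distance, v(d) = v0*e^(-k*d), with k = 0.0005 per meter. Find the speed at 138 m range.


v = v0*exp(-k*d) = 603*exp(-0.0005*138) = 562.8 m/s

562.8 m/s


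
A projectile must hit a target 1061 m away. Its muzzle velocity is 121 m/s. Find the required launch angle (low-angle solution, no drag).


sin(2*theta) = R*g/v0^2 = 1061*9.81/121^2 = 0.710908, theta = arcsin(0.710908)/2 = 22.65°

22.65 degrees


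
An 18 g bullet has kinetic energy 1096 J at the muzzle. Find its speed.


v = sqrt(2*E/m) = sqrt(2*1096/0.018) = 349 m/s

349 m/s


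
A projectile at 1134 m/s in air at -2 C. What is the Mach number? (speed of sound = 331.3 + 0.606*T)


a = 331.3 + 0.606*(-2) = 330.088 m/s
M = v/a = 1134/330.088 = 3.435

3.435


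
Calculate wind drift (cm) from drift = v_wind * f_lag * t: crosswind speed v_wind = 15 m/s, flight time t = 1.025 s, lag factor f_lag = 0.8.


drift = v_wind * lag * t = 15 * 0.8 * 1.025 = 12.3 m ≈ 1230 cm

1230 cm


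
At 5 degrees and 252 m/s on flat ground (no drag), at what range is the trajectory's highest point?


R = v0^2*sin(2*theta)/g = 252^2*sin(2*5°)/9.81 = 1124.09 m
apex_dist = R/2 = 1124.09/2 = 562 m

562 m


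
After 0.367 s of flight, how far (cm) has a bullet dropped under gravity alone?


drop = 0.5*g*t^2 = 0.5*9.81*0.367^2 = 0.66065 m ≈ 66.06 cm

66.06 cm


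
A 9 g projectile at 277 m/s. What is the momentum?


p = m*v = 0.009*277 = 2.493 kg·m/s

2.493 kg·m/s


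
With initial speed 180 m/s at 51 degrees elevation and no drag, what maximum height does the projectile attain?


H = (v0*sin(theta))^2 / (2g) = (180*sin(51°))^2 / (2*9.81) = 997.4 m

997.4 m


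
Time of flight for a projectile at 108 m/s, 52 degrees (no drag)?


T = 2*v0*sin(theta)/g = 2*108*sin(52°)/9.81 = 17.35 s

17.35 s


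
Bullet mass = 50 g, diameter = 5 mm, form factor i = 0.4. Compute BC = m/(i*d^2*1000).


BC = m/(i*d^2*1000) = 50/(0.4 * 5^2 * 1000) = 0.005

0.005


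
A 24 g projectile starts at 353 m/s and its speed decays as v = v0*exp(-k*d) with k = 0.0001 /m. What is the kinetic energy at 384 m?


v = v0*exp(-k*d) = 353*exp(-0.0001*384) = 339.702 m/s
E = 0.5*m*v^2 = 0.5*0.024*339.702^2 = 1385 J

1385 J


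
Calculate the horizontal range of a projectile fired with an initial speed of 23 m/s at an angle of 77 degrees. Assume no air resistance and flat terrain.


R = v0^2 * sin(2*theta) / g = 23^2 * sin(2*77°) / 9.81 = 23.64 m

23.64 m


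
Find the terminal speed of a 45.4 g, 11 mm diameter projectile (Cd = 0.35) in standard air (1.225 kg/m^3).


A = pi*(d/2)^2 = pi*(11/2000)^2 = 9.50332e-05 m^2
vt = sqrt(2mg/(Cd*rho*A)) = sqrt(2*0.0454*9.81/(0.35 * 1.225 * 9.50332e-05)) = 147.9 m/s

147.9 m/s


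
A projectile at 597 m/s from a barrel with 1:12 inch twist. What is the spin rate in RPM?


twist_m = 12*0.0254 = 0.3048 m
spin = v/twist = 597/0.3048 = 1958.661 rev/s
RPM = spin*60 = 1958.661*60 ≈ 117520 RPM

117520 RPM


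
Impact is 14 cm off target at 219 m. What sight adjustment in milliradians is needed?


1 mrad subtends 1 cm per 10 m of range, so adj = error_cm / (dist_m / 10) = 14 / (219/10) = 0.6393 mrad

0.6393 mrad


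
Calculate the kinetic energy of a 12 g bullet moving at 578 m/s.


E = 0.5*m*v^2 = 0.5*0.012*578^2 = 2005 J

2005 J


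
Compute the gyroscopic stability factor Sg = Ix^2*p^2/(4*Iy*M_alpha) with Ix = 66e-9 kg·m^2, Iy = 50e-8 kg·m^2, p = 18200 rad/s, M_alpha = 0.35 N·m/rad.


Sg = Ix^2 * p^2 / (4 * Iy * M_alpha) = (66e-9)^2 * 18200^2 / (4 * 50e-8 * 0.35) = 2.061

2.061


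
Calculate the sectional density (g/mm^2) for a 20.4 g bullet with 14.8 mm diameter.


SD = m/d^2 = 20.4/14.8^2 = 0.09313 g/mm^2

0.09313 g/mm^2


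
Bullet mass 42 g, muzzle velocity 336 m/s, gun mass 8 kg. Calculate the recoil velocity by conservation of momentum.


v_recoil = m_p * v_p / m_gun = 0.042 * 336 / 8 = 1.764 m/s

1.764 m/s


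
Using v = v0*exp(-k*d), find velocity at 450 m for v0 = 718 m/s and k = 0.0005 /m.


v = v0*exp(-k*d) = 718*exp(-0.0005*450) = 573.3 m/s

573.3 m/s


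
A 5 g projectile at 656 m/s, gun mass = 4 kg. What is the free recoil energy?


v_r = m_p*v_p/m_gun = 0.005*656/4 = 0.82 m/s, E_r = 0.5*m_gun*v_r^2 = 0.5*4*0.82^2 = 1.345 J

1.345 J


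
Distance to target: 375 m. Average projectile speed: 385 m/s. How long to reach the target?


t = d/v = 375/385 = 0.974 s

0.974 s


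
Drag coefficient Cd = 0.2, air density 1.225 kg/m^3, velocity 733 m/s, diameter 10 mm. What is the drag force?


A = pi*(d/2)^2 = pi*(10/2000)^2 = 7.85398e-05 m^2
Fd = 0.5*Cd*rho*A*v^2 = 0.5*0.2*1.225*7.85398e-05*733^2 = 5.169 N

5.169 N


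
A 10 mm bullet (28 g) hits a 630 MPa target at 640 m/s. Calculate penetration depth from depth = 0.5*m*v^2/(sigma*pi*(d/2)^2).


A = pi*(d/2)^2 = pi*(10/2)^2 = 78.5398 mm^2
E = 0.5*m*v^2 = 0.5*0.028*640^2 = 5734.4 J
depth = E/(sigma*A) = 5734.4 J / (630 MPa * 78.5398 mm^2) = 5734.4/(630 * 78.5398) m = 0.115893 m ≈ 115.9 mm

115.9 mm


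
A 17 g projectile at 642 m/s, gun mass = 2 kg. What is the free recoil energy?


v_r = m_p*v_p/m_gun = 0.017*642/2 = 5.457 m/s, E_r = 0.5*m_gun*v_r^2 = 0.5*2*5.457^2 = 29.78 J

29.78 J


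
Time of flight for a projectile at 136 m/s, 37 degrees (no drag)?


T = 2*v0*sin(theta)/g = 2*136*sin(37°)/9.81 = 16.69 s

16.69 s


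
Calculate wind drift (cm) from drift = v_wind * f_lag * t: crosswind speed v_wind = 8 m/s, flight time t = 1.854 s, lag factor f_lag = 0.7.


drift = v_wind * lag * t = 8 * 0.7 * 1.854 = 10.3824 m ≈ 1038 cm

1038 cm


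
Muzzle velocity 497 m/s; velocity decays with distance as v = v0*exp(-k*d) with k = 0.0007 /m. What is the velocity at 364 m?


v = v0*exp(-k*d) = 497*exp(-0.0007*364) = 385.2 m/s

385.2 m/s


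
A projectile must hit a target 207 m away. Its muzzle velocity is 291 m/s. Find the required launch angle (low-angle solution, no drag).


sin(2*theta) = R*g/v0^2 = 207*9.81/291^2 = 0.0239802, theta = arcsin(0.0239802)/2 = 0.687°

0.687 degrees


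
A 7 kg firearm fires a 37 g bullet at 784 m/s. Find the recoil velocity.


v_recoil = m_p * v_p / m_gun = 0.037 * 784 / 7 = 4.144 m/s

4.144 m/s


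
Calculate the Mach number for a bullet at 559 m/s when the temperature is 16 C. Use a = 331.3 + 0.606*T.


a = 331.3 + 0.606*(16) = 340.996 m/s
M = v/a = 559/340.996 = 1.639

1.639


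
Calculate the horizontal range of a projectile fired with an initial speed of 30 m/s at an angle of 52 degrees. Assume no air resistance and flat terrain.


R = v0^2 * sin(2*theta) / g = 30^2 * sin(2*52°) / 9.81 = 89.02 m

89.02 m


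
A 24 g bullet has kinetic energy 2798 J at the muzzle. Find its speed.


v = sqrt(2*E/m) = sqrt(2*2798/0.024) = 482.9 m/s

482.9 m/s


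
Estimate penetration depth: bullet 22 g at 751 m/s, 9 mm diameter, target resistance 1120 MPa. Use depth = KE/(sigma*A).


A = pi*(d/2)^2 = pi*(9/2)^2 = 63.6173 mm^2
E = 0.5*m*v^2 = 0.5*0.022*751^2 = 6204.01 J
depth = E/(sigma*A) = 6204.01 J / (1120 MPa * 63.6173 mm^2) = 6204.01/(1120 * 63.6173) m = 0.0870722 m ≈ 87.07 mm

87.07 mm


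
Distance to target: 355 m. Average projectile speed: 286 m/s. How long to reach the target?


t = d/v = 355/286 = 1.241 s

1.241 s


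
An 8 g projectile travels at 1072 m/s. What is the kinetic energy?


E = 0.5*m*v^2 = 0.5*0.008*1072^2 = 4597 J

4597 J


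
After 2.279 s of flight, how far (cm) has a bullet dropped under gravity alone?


drop = 0.5*g*t^2 = 0.5*9.81*2.279^2 = 25.4758 m ≈ 2548 cm

2548 cm


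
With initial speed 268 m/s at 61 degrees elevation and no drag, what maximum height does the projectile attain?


H = (v0*sin(theta))^2 / (2g) = (268*sin(61°))^2 / (2*9.81) = 2800 m

2800 m


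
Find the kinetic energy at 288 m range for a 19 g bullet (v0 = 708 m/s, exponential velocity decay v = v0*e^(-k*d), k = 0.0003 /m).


v = v0*exp(-k*d) = 708*exp(-0.0003*288) = 649.397 m/s
E = 0.5*m*v^2 = 0.5*0.019*649.397^2 = 4006 J

4006 J


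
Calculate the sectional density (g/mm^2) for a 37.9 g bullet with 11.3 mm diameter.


SD = m/d^2 = 37.9/11.3^2 = 0.2968 g/mm^2

0.2968 g/mm^2


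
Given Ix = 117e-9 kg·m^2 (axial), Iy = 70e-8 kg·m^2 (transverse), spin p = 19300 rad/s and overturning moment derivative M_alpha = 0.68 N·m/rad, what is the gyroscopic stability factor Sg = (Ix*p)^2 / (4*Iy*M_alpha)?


Sg = Ix^2 * p^2 / (4 * Iy * M_alpha) = (117e-9)^2 * 19300^2 / (4 * 70e-8 * 0.68) = 2.678

2.678


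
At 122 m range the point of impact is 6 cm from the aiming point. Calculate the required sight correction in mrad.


1 mrad subtends 1 cm per 10 m of range, so adj = error_cm / (dist_m / 10) = 6 / (122/10) = 0.4918 mrad

0.4918 mrad


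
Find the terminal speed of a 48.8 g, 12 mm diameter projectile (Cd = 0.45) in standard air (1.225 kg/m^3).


A = pi*(d/2)^2 = pi*(12/2000)^2 = 1.13097e-04 m^2
vt = sqrt(2mg/(Cd*rho*A)) = sqrt(2*0.0488*9.81/(0.45 * 1.225 * 1.13097e-04)) = 123.9 m/s

123.9 m/s


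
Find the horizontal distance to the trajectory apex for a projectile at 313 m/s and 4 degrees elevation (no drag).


R = v0^2*sin(2*theta)/g = 313^2*sin(2*4°)/9.81 = 1389.87 m
apex_dist = R/2 = 1389.87/2 = 694.9 m

694.9 m
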